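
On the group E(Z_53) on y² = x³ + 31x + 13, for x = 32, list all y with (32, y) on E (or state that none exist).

x³ + 31x + 13 = 33773 ≡ 12 (mod 53).
12 is a non-residue mod 53; no y exists.

none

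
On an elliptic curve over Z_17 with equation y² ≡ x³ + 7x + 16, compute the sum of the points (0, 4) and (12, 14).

(0, 4) + (12, 14). λ = (14 - 4)/(12 - 0) ≡ 10/12 mod 17. 12⁻¹ ≡ 10 (mod 17), so λ ≡ 15.
  x = λ² - 0 - 12 = 225 - 12 ≡ 9; y = λ·(0 - 9) - 4 ≡ 14. → (9, 14)

(9, 14)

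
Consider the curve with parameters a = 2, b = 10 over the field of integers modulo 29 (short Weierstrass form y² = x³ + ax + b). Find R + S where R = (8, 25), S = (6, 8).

(8, 25) + (6, 8). λ = (8 - 25)/(6 - 8) ≡ 12/27 mod 29. 27⁻¹ ≡ 14 (mod 29), so λ ≡ 23.
  x = λ² - 8 - 6 = 529 - 14 ≡ 22; y = λ·(8 - 22) - 25 ≡ 1. → (22, 1)

(22, 1)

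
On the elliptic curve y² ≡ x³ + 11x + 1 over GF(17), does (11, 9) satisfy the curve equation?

no

y² = 9² ≡ 13; x³ + 11x + 1 = 1453 ≡ 8 (mod 17). 13 ≠ 8.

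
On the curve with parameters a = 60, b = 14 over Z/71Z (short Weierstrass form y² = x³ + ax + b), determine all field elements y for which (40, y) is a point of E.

x³ + 60x + 14 = 66414 ≡ 29 (mod 71).
Square roots of 29 mod 71: 10 and 61 (since 10² = 100 ≡ 29).

10, 61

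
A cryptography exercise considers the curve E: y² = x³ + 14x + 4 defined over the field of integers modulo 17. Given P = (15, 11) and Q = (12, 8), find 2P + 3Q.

First 2P:
Repeated addition: build up to 2P.
2P: tangent at (15, 11): λ = (3·15² + 14)/(2·11) ≡ 9/5. 5⁻¹ ≡ 7 (mod 17), so λ ≡ 9·7 ≡ 12.
  x = λ² - 15 - 15 = 144 - 30 ≡ 12; y = λ·(15 - 12) - 11 ≡ 8. → (12, 8)
2P = (12, 8).
Next 3Q:
Repeated addition: build up to 3Q.
2Q: tangent at (12, 8): λ = (3·12² + 14)/(2·8) ≡ 4/16. 16⁻¹ ≡ 16 (mod 17) since 16·16 = 256 ≡ 1, so λ ≡ 4·16 ≡ 13.
  x = λ² - 12 - 12 = 169 - 24 ≡ 9; y = λ·(12 - 9) - 8 ≡ 14. → (9, 14)
3Q: (9, 14) + (12, 8). λ = (8 - 14)/(12 - 9) ≡ 11/3 mod 17. 3⁻¹ ≡ 6 (mod 17) since 3·6 = 18 ≡ 1, so λ ≡ 15.
  x = λ² - 9 - 12 = 225 - 21 ≡ 0; y = λ·(9 - 0) - 14 ≡ 2. → (0, 2)
3Q = (0, 2).
Finally 2P + 3Q:
(12, 8) + (0, 2). λ = (2 - 8)/(0 - 12) ≡ 11/5 mod 17. 5⁻¹ ≡ 7 (mod 17) since 5·7 = 35 ≡ 1, so λ ≡ 9.
  x = λ² - 12 - 0 = 81 - 12 ≡ 1; y = λ·(12 - 1) - 8 ≡ 6. → (1, 6)

(1, 6)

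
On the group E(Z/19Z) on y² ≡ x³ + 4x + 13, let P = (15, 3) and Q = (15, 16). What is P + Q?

The two points share x = 15 and their y-coordinates satisfy 3 + 16 ≡ 0 (mod 19), so they are inverses. Their sum is ∞.

O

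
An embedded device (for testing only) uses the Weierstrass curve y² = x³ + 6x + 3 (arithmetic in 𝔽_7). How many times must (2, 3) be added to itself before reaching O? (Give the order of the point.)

2P: tangent at (2, 3): λ = (3·2² + 6)/(2·3) ≡ 4/6. 6⁻¹ ≡ 6 (mod 7), so λ ≡ 4·6 ≡ 3.
  x = λ² - 2 - 2 = 9 - 4 ≡ 5; y = λ·(2 - 5) - 3 ≡ 2. → (5, 2)
3P: (5, 2) + (2, 3). λ = (3 - 2)/(2 - 5) ≡ 1/4 mod 7. 4⁻¹ ≡ 2 (mod 7), so λ ≡ 2.
  x = λ² - 5 - 2 = 4 - 7 ≡ 4; y = λ·(5 - 4) - 2 ≡ 0. → (4, 0)
4P: (4, 0) + (2, 3). λ = (3 - 0)/(2 - 4) ≡ 3/5 mod 7. 5⁻¹ ≡ 3 (mod 7) since 5·3 = 15 ≡ 1, so λ ≡ 2.
  x = λ² - 4 - 2 = 4 - 6 ≡ 5; y = λ·(4 - 5) - 0 ≡ 5. → (5, 5)
5P: (5, 5) + (2, 3). λ = (3 - 5)/(2 - 5) ≡ 5/4 mod 7. 4⁻¹ ≡ 2 (mod 7), so λ ≡ 3.
  x = λ² - 5 - 2 = 9 - 7 ≡ 2; y = λ·(5 - 2) - 5 ≡ 4. → (2, 4)
6P: (2, 4) + (2, 3): same x and y₁ ≡ -y₂, so the sum is O.
6P = O, so the order is 6.

6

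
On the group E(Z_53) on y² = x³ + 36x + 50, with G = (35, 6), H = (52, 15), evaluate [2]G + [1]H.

(4, 24)

First 2G:
Repeated addition: build up to 2G.
2G: tangent at (35, 6): λ = (3·35² + 36)/(2·6) ≡ 1/12. 12⁻¹ ≡ 31 (mod 53) since 12·31 = 372 ≡ 1, so λ ≡ 1·31 ≡ 31.
  x = λ² - 35 - 35 = 961 - 70 ≡ 43; y = λ·(35 - 43) - 6 ≡ 11. → (43, 11)
2G = (43, 11).
Finally 2G + H:
(43, 11) + (52, 15). λ = (15 - 11)/(52 - 43) ≡ 4/9 mod 53. 9⁻¹ ≡ 6 (mod 53), so λ ≡ 24.
  x = λ² - 43 - 52 = 576 - 95 ≡ 4; y = λ·(43 - 4) - 11 ≡ 24. → (4, 24)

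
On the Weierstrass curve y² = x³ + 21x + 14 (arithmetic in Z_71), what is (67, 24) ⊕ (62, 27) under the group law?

(67, 24) + (62, 27). λ = (27 - 24)/(62 - 67) ≡ 3/66 mod 71. 66⁻¹ ≡ 14 (mod 71), so λ ≡ 42.
  x = λ² - 67 - 62 = 1764 - 129 ≡ 2; y = λ·(67 - 2) - 24 ≡ 8. → (2, 8)

(2, 8)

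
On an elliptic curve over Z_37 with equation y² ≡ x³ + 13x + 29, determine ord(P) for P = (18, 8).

2P: tangent at (18, 8): λ = (3·18² + 13)/(2·8) ≡ 23/16. 16⁻¹ ≡ 7 (mod 37), so λ ≡ 23·7 ≡ 13.
  x = λ² - 18 - 18 = 169 - 36 ≡ 22; y = λ·(18 - 22) - 8 ≡ 14. → (22, 14)
3P: (22, 14) + (18, 8). λ = (8 - 14)/(18 - 22) ≡ 31/33 mod 37. 33⁻¹ ≡ 9 (mod 37), so λ ≡ 20.
  x = λ² - 22 - 18 = 400 - 40 ≡ 27; y = λ·(22 - 27) - 14 ≡ 34. → (27, 34)
4P: (27, 34) + (18, 8). λ = (8 - 34)/(18 - 27) ≡ 11/28 mod 37. 28⁻¹ ≡ 4 (mod 37) since 28·4 = 112 ≡ 1, so λ ≡ 7.
  x = λ² - 27 - 18 = 49 - 45 ≡ 4; y = λ·(27 - 4) - 34 ≡ 16. → (4, 16)
5P: (4, 16) + (18, 8). λ = (8 - 16)/(18 - 4) ≡ 29/14 mod 37. 14⁻¹ ≡ 8 (mod 37) since 14·8 = 112 ≡ 1, so λ ≡ 10.
  x = λ² - 4 - 18 = 100 - 22 ≡ 4; y = λ·(4 - 4) - 16 ≡ 21. → (4, 21)
6P: (4, 21) + (18, 8). λ = (8 - 21)/(18 - 4) ≡ 24/14 mod 37. 14⁻¹ ≡ 8 (mod 37), so λ ≡ 7.
  x = λ² - 4 - 18 = 49 - 22 ≡ 27; y = λ·(4 - 27) - 21 ≡ 3. → (27, 3)
7P: (27, 3) + (18, 8). λ = (8 - 3)/(18 - 27) ≡ 5/28 mod 37. 28⁻¹ ≡ 4 (mod 37), so λ ≡ 20.
  x = λ² - 27 - 18 = 400 - 45 ≡ 22; y = λ·(27 - 22) - 3 ≡ 23. → (22, 23)
8P: (22, 23) + (18, 8). λ = (8 - 23)/(18 - 22) ≡ 22/33 mod 37. 33⁻¹ ≡ 9 (mod 37), so λ ≡ 13.
  x = λ² - 22 - 18 = 169 - 40 ≡ 18; y = λ·(22 - 18) - 23 ≡ 29. → (18, 29)
9P: (18, 29) + (18, 8): same x and y₁ ≡ -y₂, so the sum is ∞.
9P = ∞, so the order is 9.

9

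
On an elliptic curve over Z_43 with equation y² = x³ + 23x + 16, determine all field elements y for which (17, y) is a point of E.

x³ + 23x + 16 = 5320 ≡ 31 (mod 43).
Square roots of 31 mod 43: 17 and 26 (since 17² = 289 ≡ 31).

17, 26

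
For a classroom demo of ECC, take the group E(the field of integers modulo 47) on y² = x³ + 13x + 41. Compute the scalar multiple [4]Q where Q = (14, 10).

(21, 38)

Repeated addition: build up to 4Q.
2Q: tangent at (14, 10): λ = (3·14² + 13)/(2·10) ≡ 37/20. 20⁻¹ ≡ 40 (mod 47) since 20·40 = 800 ≡ 1, so λ ≡ 37·40 ≡ 23.
  x = λ² - 14 - 14 = 529 - 28 ≡ 31; y = λ·(14 - 31) - 10 ≡ 22. → (31, 22)
3Q: (31, 22) + (14, 10). λ = (10 - 22)/(14 - 31) ≡ 35/30 mod 47. 30⁻¹ ≡ 11 (mod 47) since 30·11 = 330 ≡ 1, so λ ≡ 9.
  x = λ² - 31 - 14 = 81 - 45 ≡ 36; y = λ·(31 - 36) - 22 ≡ 27. → (36, 27)
4Q: (36, 27) + (14, 10). λ = (10 - 27)/(14 - 36) ≡ 30/25 mod 47. 25⁻¹ ≡ 32 (mod 47), so λ ≡ 20.
  x = λ² - 36 - 14 = 400 - 50 ≡ 21; y = λ·(36 - 21) - 27 ≡ 38. → (21, 38)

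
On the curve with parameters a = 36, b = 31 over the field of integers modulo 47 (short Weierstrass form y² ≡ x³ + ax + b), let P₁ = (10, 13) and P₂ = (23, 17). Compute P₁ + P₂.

(10, 13) + (23, 17). λ = (17 - 13)/(23 - 10) ≡ 4/13 mod 47. 13⁻¹ ≡ 29 (mod 47), so λ ≡ 22.
  x = λ² - 10 - 23 = 484 - 33 ≡ 28; y = λ·(10 - 28) - 13 ≡ 14. → (28, 14)

(28, 14)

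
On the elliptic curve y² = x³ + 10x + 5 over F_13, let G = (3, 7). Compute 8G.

(11, 4)

Repeated addition: build up to 8G.
2G: tangent at (3, 7): λ = (3·3² + 10)/(2·7) ≡ 11/1. 1⁻¹ ≡ 1 (mod 13), so λ ≡ 11·1 ≡ 11.
  x = λ² - 3 - 3 = 121 - 6 ≡ 11; y = λ·(3 - 11) - 7 ≡ 9. → (11, 9)
3G: (11, 9) + (3, 7). λ = (7 - 9)/(3 - 11) ≡ 11/5 mod 13. 5⁻¹ ≡ 8 (mod 13) since 5·8 = 40 ≡ 1, so λ ≡ 10.
  x = λ² - 11 - 3 = 100 - 14 ≡ 8; y = λ·(11 - 8) - 9 ≡ 8. → (8, 8)
4G: (8, 8) + (3, 7). λ = (7 - 8)/(3 - 8) ≡ 12/8 mod 13. 8⁻¹ ≡ 5 (mod 13) since 8·5 = 40 ≡ 1, so λ ≡ 8.
  x = λ² - 8 - 3 = 64 - 11 ≡ 1; y = λ·(8 - 1) - 8 ≡ 9. → (1, 9)
5G: (1, 9) + (3, 7). λ = (7 - 9)/(3 - 1) ≡ 11/2 mod 13. 2⁻¹ ≡ 7 (mod 13), so λ ≡ 12.
  x = λ² - 1 - 3 = 144 - 4 ≡ 10; y = λ·(1 - 10) - 9 ≡ 0. → (10, 0)
6G: (10, 0) + (3, 7). λ = (7 - 0)/(3 - 10) ≡ 7/6 mod 13. 6⁻¹ ≡ 11 (mod 13), so λ ≡ 12.
  x = λ² - 10 - 3 = 144 - 13 ≡ 1; y = λ·(10 - 1) - 0 ≡ 4. → (1, 4)
7G: (1, 4) + (3, 7). λ = (7 - 4)/(3 - 1) ≡ 3/2 mod 13. 2⁻¹ ≡ 7 (mod 13) since 2·7 = 14 ≡ 1, so λ ≡ 8.
  x = λ² - 1 - 3 = 64 - 4 ≡ 8; y = λ·(1 - 8) - 4 ≡ 5. → (8, 5)
8G: (8, 5) + (3, 7). λ = (7 - 5)/(3 - 8) ≡ 2/8 mod 13. 8⁻¹ ≡ 5 (mod 13) since 8·5 = 40 ≡ 1, so λ ≡ 10.
  x = λ² - 8 - 3 = 100 - 11 ≡ 11; y = λ·(8 - 11) - 5 ≡ 4. → (11, 4)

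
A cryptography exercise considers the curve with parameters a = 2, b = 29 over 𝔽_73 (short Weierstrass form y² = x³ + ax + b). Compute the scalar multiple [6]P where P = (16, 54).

Repeated addition: build up to 6P.
2P: tangent at (16, 54): λ = (3·16² + 2)/(2·54) ≡ 40/35. 35⁻¹ ≡ 48 (mod 73), so λ ≡ 40·48 ≡ 22.
  x = λ² - 16 - 16 = 484 - 32 ≡ 14; y = λ·(16 - 14) - 54 ≡ 63. → (14, 63)
3P: (14, 63) + (16, 54). λ = (54 - 63)/(16 - 14) ≡ 64/2 mod 73. 2⁻¹ ≡ 37 (mod 73), so λ ≡ 32.
  x = λ² - 14 - 16 = 1024 - 30 ≡ 45; y = λ·(14 - 45) - 63 ≡ 40. → (45, 40)
4P: (45, 40) + (16, 54). λ = (54 - 40)/(16 - 45) ≡ 14/44 mod 73. 44⁻¹ ≡ 5 (mod 73), so λ ≡ 70.
  x = λ² - 45 - 16 = 4900 - 61 ≡ 21; y = λ·(45 - 21) - 40 ≡ 34. → (21, 34)
5P: (21, 34) + (16, 54). λ = (54 - 34)/(16 - 21) ≡ 20/68 mod 73. 68⁻¹ ≡ 29 (mod 73) since 68·29 = 1972 ≡ 1, so λ ≡ 69.
  x = λ² - 21 - 16 = 4761 - 37 ≡ 52; y = λ·(21 - 52) - 34 ≡ 17. → (52, 17)
6P: (52, 17) + (16, 54). λ = (54 - 17)/(16 - 52) ≡ 37/37 mod 73. 37⁻¹ ≡ 2 (mod 73), so λ ≡ 1.
  x = λ² - 52 - 16 = 1 - 68 ≡ 6; y = λ·(52 - 6) - 17 ≡ 29. → (6, 29)

(6, 29)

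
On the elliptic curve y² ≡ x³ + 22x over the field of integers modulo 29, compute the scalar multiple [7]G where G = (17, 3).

Double-and-add on 7 = (111)₂. Start with G = (17, 3) for the leading 1-bit.
double: tangent at (17, 3): λ = (3·17² + 22)/(2·3) ≡ 19/6. 6⁻¹ ≡ 5 (mod 29) since 6·5 = 30 ≡ 1, so λ ≡ 19·5 ≡ 8.
  x = λ² - 17 - 17 = 64 - 34 ≡ 1; y = λ·(17 - 1) - 3 ≡ 9. → (1, 9)
add G: (1, 9) + (17, 3). λ = (3 - 9)/(17 - 1) ≡ 23/16 mod 29. 16⁻¹ ≡ 20 (mod 29) since 16·20 = 320 ≡ 1, so λ ≡ 25.
  x = λ² - 1 - 17 = 625 - 18 ≡ 27; y = λ·(1 - 27) - 9 ≡ 8. → (27, 8)
double: tangent at (27, 8): λ = (3·27² + 22)/(2·8) ≡ 5/16. 16⁻¹ ≡ 20 (mod 29), so λ ≡ 5·20 ≡ 13.
  x = λ² - 27 - 27 = 169 - 54 ≡ 28; y = λ·(27 - 28) - 8 ≡ 8. → (28, 8)
add G: (28, 8) + (17, 3). λ = (3 - 8)/(17 - 28) ≡ 24/18 mod 29. 18⁻¹ ≡ 21 (mod 29) since 18·21 = 378 ≡ 1, so λ ≡ 11.
  x = λ² - 28 - 17 = 121 - 45 ≡ 18; y = λ·(28 - 18) - 8 ≡ 15. → (18, 15)

(18, 15)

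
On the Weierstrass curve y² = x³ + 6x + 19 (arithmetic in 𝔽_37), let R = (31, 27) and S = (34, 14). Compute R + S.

(36, 7)

(31, 27) + (34, 14). λ = (14 - 27)/(34 - 31) ≡ 24/3 mod 37. 3⁻¹ ≡ 25 (mod 37), so λ ≡ 8.
  x = λ² - 31 - 34 = 64 - 65 ≡ 36; y = λ·(31 - 36) - 27 ≡ 7. → (36, 7)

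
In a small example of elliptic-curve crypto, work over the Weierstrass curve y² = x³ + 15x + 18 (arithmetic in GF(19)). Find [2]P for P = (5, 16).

(6, 18)

tangent at (5, 16): λ = (3·5² + 15)/(2·16) ≡ 14/13. 13⁻¹ ≡ 3 (mod 19), so λ ≡ 14·3 ≡ 4.
  x = λ² - 5 - 5 = 16 - 10 ≡ 6; y = λ·(5 - 6) - 16 ≡ 18. → (6, 18)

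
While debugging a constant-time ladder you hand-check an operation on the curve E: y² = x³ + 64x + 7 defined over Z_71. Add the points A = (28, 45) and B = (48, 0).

(28, 45) + (48, 0). λ = (0 - 45)/(48 - 28) ≡ 26/20 mod 71. 20⁻¹ ≡ 32 (mod 71), so λ ≡ 51.
  x = λ² - 28 - 48 = 2601 - 76 ≡ 40; y = λ·(28 - 40) - 45 ≡ 53. → (40, 53)

(40, 53)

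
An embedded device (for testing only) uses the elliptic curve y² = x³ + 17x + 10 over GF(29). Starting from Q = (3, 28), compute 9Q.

(10, 7)

Double-and-add on 9 = (1001)₂. Start with Q = (3, 28) for the leading 1-bit.
double: tangent at (3, 28): λ = (3·3² + 17)/(2·28) ≡ 15/27. 27⁻¹ ≡ 14 (mod 29), so λ ≡ 15·14 ≡ 7.
  x = λ² - 3 - 3 = 49 - 6 ≡ 14; y = λ·(3 - 14) - 28 ≡ 11. → (14, 11)
double: tangent at (14, 11): λ = (3·14² + 17)/(2·11) ≡ 25/22. 22⁻¹ ≡ 4 (mod 29) since 22·4 = 88 ≡ 1, so λ ≡ 25·4 ≡ 13.
  x = λ² - 14 - 14 = 169 - 28 ≡ 25; y = λ·(14 - 25) - 11 ≡ 20. → (25, 20)
double: tangent at (25, 20): λ = (3·25² + 17)/(2·20) ≡ 7/11. 11⁻¹ ≡ 8 (mod 29) since 11·8 = 88 ≡ 1, so λ ≡ 7·8 ≡ 27.
  x = λ² - 25 - 25 = 729 - 50 ≡ 12; y = λ·(25 - 12) - 20 ≡ 12. → (12, 12)
add Q: (12, 12) + (3, 28). λ = (28 - 12)/(3 - 12) ≡ 16/20 mod 29. 20⁻¹ ≡ 16 (mod 29), so λ ≡ 24.
  x = λ² - 12 - 3 = 576 - 15 ≡ 10; y = λ·(12 - 10) - 12 ≡ 7. → (10, 7)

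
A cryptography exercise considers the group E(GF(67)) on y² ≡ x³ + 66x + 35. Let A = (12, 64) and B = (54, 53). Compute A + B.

(12, 64) + (54, 53). λ = (53 - 64)/(54 - 12) ≡ 56/42 mod 67. 42⁻¹ ≡ 8 (mod 67), so λ ≡ 46.
  x = λ² - 12 - 54 = 2116 - 66 ≡ 40; y = λ·(12 - 40) - 64 ≡ 55. → (40, 55)

(40, 55)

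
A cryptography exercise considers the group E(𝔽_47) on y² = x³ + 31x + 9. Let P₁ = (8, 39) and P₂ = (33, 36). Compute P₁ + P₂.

(10, 12)

(8, 39) + (33, 36). λ = (36 - 39)/(33 - 8) ≡ 44/25 mod 47. 25⁻¹ ≡ 32 (mod 47), so λ ≡ 45.
  x = λ² - 8 - 33 = 2025 - 41 ≡ 10; y = λ·(8 - 10) - 39 ≡ 12. → (10, 12)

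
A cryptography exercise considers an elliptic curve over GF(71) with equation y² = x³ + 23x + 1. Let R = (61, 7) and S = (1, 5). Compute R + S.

(46, 29)

(61, 7) + (1, 5). λ = (5 - 7)/(1 - 61) ≡ 69/11 mod 71. 11⁻¹ ≡ 13 (mod 71), so λ ≡ 45.
  x = λ² - 61 - 1 = 2025 - 62 ≡ 46; y = λ·(61 - 46) - 7 ≡ 29. → (46, 29)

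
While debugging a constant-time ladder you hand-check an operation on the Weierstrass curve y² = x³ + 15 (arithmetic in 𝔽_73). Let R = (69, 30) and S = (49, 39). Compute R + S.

(69, 30) + (49, 39). λ = (39 - 30)/(49 - 69) ≡ 9/53 mod 73. 53⁻¹ ≡ 62 (mod 73) since 53·62 = 3286 ≡ 1, so λ ≡ 47.
  x = λ² - 69 - 49 = 2209 - 118 ≡ 47; y = λ·(69 - 47) - 30 ≡ 55. → (47, 55)

(47, 55)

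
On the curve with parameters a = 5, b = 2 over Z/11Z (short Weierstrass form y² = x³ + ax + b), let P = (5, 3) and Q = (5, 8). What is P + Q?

O

The two points share x = 5 and their y-coordinates satisfy 3 + 8 ≡ 0 (mod 11), so they are inverses. Their sum is ∞.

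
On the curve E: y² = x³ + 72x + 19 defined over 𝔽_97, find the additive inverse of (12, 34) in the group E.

-(12, 34) = (12, -34 mod 97) = (12, 63).

(12, 63)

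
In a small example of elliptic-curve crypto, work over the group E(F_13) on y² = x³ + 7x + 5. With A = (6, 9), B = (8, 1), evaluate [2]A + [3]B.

First 2A:
Repeated addition: build up to 2A.
2A: tangent at (6, 9): λ = (3·6² + 7)/(2·9) ≡ 11/5. 5⁻¹ ≡ 8 (mod 13), so λ ≡ 11·8 ≡ 10.
  x = λ² - 6 - 6 = 100 - 12 ≡ 10; y = λ·(6 - 10) - 9 ≡ 3. → (10, 3)
2A = (10, 3).
Next 3B:
Repeated addition: build up to 3B.
2B: tangent at (8, 1): λ = (3·8² + 7)/(2·1) ≡ 4/2. 2⁻¹ ≡ 7 (mod 13), so λ ≡ 4·7 ≡ 2.
  x = λ² - 8 - 8 = 4 - 16 ≡ 1; y = λ·(8 - 1) - 1 ≡ 0. → (1, 0)
3B: (1, 0) + (8, 1). λ = (1 - 0)/(8 - 1) ≡ 1/7 mod 13. 7⁻¹ ≡ 2 (mod 13), so λ ≡ 2.
  x = λ² - 1 - 8 = 4 - 9 ≡ 8; y = λ·(1 - 8) - 0 ≡ 12. → (8, 12)
3B = (8, 12).
Finally 2A + 3B:
(10, 3) + (8, 12). λ = (12 - 3)/(8 - 10) ≡ 9/11 mod 13. 11⁻¹ ≡ 6 (mod 13), so λ ≡ 2.
  x = λ² - 10 - 8 = 4 - 18 ≡ 12; y = λ·(10 - 12) - 3 ≡ 6. → (12, 6)

(12, 6)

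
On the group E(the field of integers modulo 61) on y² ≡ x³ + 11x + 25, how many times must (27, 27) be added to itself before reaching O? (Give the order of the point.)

3

2P: tangent at (27, 27): λ = (3·27² + 11)/(2·27) ≡ 2/54. 54⁻¹ ≡ 26 (mod 61) since 54·26 = 1404 ≡ 1, so λ ≡ 2·26 ≡ 52.
  x = λ² - 27 - 27 = 2704 - 54 ≡ 27; y = λ·(27 - 27) - 27 ≡ 34. → (27, 34)
3P: (27, 34) + (27, 27): same x and y₁ ≡ -y₂, so the sum is O.
3P = O, so the order is 3.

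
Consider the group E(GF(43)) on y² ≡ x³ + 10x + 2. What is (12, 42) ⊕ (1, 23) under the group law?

(12, 42) + (1, 23). λ = (23 - 42)/(1 - 12) ≡ 24/32 mod 43. 32⁻¹ ≡ 39 (mod 43), so λ ≡ 33.
  x = λ² - 12 - 1 = 1089 - 13 ≡ 1; y = λ·(12 - 1) - 42 ≡ 20. → (1, 20)

(1, 20)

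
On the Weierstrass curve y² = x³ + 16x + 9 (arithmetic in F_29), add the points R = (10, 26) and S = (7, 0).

(10, 26) + (7, 0). λ = (0 - 26)/(7 - 10) ≡ 3/26 mod 29. 26⁻¹ ≡ 19 (mod 29), so λ ≡ 28.
  x = λ² - 10 - 7 = 784 - 17 ≡ 13; y = λ·(10 - 13) - 26 ≡ 6. → (13, 6)

(13, 6)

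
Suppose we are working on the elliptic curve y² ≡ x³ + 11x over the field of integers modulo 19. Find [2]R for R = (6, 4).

(16, 4)

tangent at (6, 4): λ = (3·6² + 11)/(2·4) ≡ 5/8. 8⁻¹ ≡ 12 (mod 19), so λ ≡ 5·12 ≡ 3.
  x = λ² - 6 - 6 = 9 - 12 ≡ 16; y = λ·(6 - 16) - 4 ≡ 4. → (16, 4)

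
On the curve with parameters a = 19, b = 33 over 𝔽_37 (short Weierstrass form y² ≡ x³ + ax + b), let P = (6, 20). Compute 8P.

Repeated addition: build up to 8P.
2P: tangent at (6, 20): λ = (3·6² + 19)/(2·20) ≡ 16/3. 3⁻¹ ≡ 25 (mod 37) since 3·25 = 75 ≡ 1, so λ ≡ 16·25 ≡ 30.
  x = λ² - 6 - 6 = 900 - 12 ≡ 0; y = λ·(6 - 0) - 20 ≡ 12. → (0, 12)
3P: (0, 12) + (6, 20). λ = (20 - 12)/(6 - 0) ≡ 8/6 mod 37. 6⁻¹ ≡ 31 (mod 37), so λ ≡ 26.
  x = λ² - 0 - 6 = 676 - 6 ≡ 4; y = λ·(0 - 4) - 12 ≡ 32. → (4, 32)
4P: (4, 32) + (6, 20). λ = (20 - 32)/(6 - 4) ≡ 25/2 mod 37. 2⁻¹ ≡ 19 (mod 37), so λ ≡ 31.
  x = λ² - 4 - 6 = 961 - 10 ≡ 26; y = λ·(4 - 26) - 32 ≡ 26. → (26, 26)
5P: (26, 26) + (6, 20). λ = (20 - 26)/(6 - 26) ≡ 31/17 mod 37. 17⁻¹ ≡ 24 (mod 37) since 17·24 = 408 ≡ 1, so λ ≡ 4.
  x = λ² - 26 - 6 = 16 - 32 ≡ 21; y = λ·(26 - 21) - 26 ≡ 31. → (21, 31)
6P: (21, 31) + (6, 20). λ = (20 - 31)/(6 - 21) ≡ 26/22 mod 37. 22⁻¹ ≡ 32 (mod 37) since 22·32 = 704 ≡ 1, so λ ≡ 18.
  x = λ² - 21 - 6 = 324 - 27 ≡ 1; y = λ·(21 - 1) - 31 ≡ 33. → (1, 33)
7P: (1, 33) + (6, 20). λ = (20 - 33)/(6 - 1) ≡ 24/5 mod 37. 5⁻¹ ≡ 15 (mod 37), so λ ≡ 27.
  x = λ² - 1 - 6 = 729 - 7 ≡ 19; y = λ·(1 - 19) - 33 ≡ 36. → (19, 36)
8P: (19, 36) + (6, 20). λ = (20 - 36)/(6 - 19) ≡ 21/24 mod 37. 24⁻¹ ≡ 17 (mod 37) since 24·17 = 408 ≡ 1, so λ ≡ 24.
  x = λ² - 19 - 6 = 576 - 25 ≡ 33; y = λ·(19 - 33) - 36 ≡ 35. → (33, 35)

(33, 35)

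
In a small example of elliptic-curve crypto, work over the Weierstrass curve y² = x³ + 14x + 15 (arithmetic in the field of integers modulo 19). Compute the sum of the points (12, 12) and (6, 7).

(17, 6)

(12, 12) + (6, 7). λ = (7 - 12)/(6 - 12) ≡ 14/13 mod 19. 13⁻¹ ≡ 3 (mod 19) since 13·3 = 39 ≡ 1, so λ ≡ 4.
  x = λ² - 12 - 6 = 16 - 18 ≡ 17; y = λ·(12 - 17) - 12 ≡ 6. → (17, 6)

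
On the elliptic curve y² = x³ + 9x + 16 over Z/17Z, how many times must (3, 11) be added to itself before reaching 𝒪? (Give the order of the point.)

2P: tangent at (3, 11): λ = (3·3² + 9)/(2·11) ≡ 2/5. 5⁻¹ ≡ 7 (mod 17) since 5·7 = 35 ≡ 1, so λ ≡ 2·7 ≡ 14.
  x = λ² - 3 - 3 = 196 - 6 ≡ 3; y = λ·(3 - 3) - 11 ≡ 6. → (3, 6)
3P: (3, 6) + (3, 11): same x and y₁ ≡ -y₂, so the sum is 𝒪.
3P = 𝒪, so the order is 3.

3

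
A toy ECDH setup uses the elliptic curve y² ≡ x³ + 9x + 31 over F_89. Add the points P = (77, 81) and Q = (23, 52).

(21, 15)

(77, 81) + (23, 52). λ = (52 - 81)/(23 - 77) ≡ 60/35 mod 89. 35⁻¹ ≡ 28 (mod 89), so λ ≡ 78.
  x = λ² - 77 - 23 = 6084 - 100 ≡ 21; y = λ·(77 - 21) - 81 ≡ 15. → (21, 15)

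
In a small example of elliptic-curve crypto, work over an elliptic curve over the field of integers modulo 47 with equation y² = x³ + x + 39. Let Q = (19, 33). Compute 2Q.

(46, 32)

tangent at (19, 33): λ = (3·19² + 1)/(2·33) ≡ 3/19. 19⁻¹ ≡ 5 (mod 47), so λ ≡ 3·5 ≡ 15.
  x = λ² - 19 - 19 = 225 - 38 ≡ 46; y = λ·(19 - 46) - 33 ≡ 32. → (46, 32)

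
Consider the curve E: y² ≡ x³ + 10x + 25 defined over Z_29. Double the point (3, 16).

tangent at (3, 16): λ = (3·3² + 10)/(2·16) ≡ 8/3. 3⁻¹ ≡ 10 (mod 29) since 3·10 = 30 ≡ 1, so λ ≡ 8·10 ≡ 22.
  x = λ² - 3 - 3 = 484 - 6 ≡ 14; y = λ·(3 - 14) - 16 ≡ 3. → (14, 3)

(14, 3)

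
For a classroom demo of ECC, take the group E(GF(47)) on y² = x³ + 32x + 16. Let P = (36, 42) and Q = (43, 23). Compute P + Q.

(31, 25)

(36, 42) + (43, 23). λ = (23 - 42)/(43 - 36) ≡ 28/7 mod 47. 7⁻¹ ≡ 27 (mod 47), so λ ≡ 4.
  x = λ² - 36 - 43 = 16 - 79 ≡ 31; y = λ·(36 - 31) - 42 ≡ 25. → (31, 25)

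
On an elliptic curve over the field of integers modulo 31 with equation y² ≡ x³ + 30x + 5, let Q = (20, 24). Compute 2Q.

(1, 25)

tangent at (20, 24): λ = (3·20² + 30)/(2·24) ≡ 21/17. 17⁻¹ ≡ 11 (mod 31), so λ ≡ 21·11 ≡ 14.
  x = λ² - 20 - 20 = 196 - 40 ≡ 1; y = λ·(20 - 1) - 24 ≡ 25. → (1, 25)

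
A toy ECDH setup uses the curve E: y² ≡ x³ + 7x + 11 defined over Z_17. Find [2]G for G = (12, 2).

tangent at (12, 2): λ = (3·12² + 7)/(2·2) ≡ 14/4. 4⁻¹ ≡ 13 (mod 17), so λ ≡ 14·13 ≡ 12.
  x = λ² - 12 - 12 = 144 - 24 ≡ 1; y = λ·(12 - 1) - 2 ≡ 11. → (1, 11)

(1, 11)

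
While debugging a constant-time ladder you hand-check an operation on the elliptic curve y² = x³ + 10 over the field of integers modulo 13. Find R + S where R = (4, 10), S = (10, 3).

(0, 7)

(4, 10) + (10, 3). λ = (3 - 10)/(10 - 4) ≡ 6/6 mod 13. 6⁻¹ ≡ 11 (mod 13), so λ ≡ 1.
  x = λ² - 4 - 10 = 1 - 14 ≡ 0; y = λ·(4 - 0) - 10 ≡ 7. → (0, 7)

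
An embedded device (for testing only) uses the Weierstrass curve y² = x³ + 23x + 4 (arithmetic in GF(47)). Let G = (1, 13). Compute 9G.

Repeated addition: build up to 9G.
2G: tangent at (1, 13): λ = (3·1² + 23)/(2·13) ≡ 26/26. 26⁻¹ ≡ 38 (mod 47) since 26·38 = 988 ≡ 1, so λ ≡ 26·38 ≡ 1.
  x = λ² - 1 - 1 = 1 - 2 ≡ 46; y = λ·(1 - 46) - 13 ≡ 36. → (46, 36)
3G: (46, 36) + (1, 13). λ = (13 - 36)/(1 - 46) ≡ 24/2 mod 47. 2⁻¹ ≡ 24 (mod 47), so λ ≡ 12.
  x = λ² - 46 - 1 = 144 - 47 ≡ 3; y = λ·(46 - 3) - 36 ≡ 10. → (3, 10)
4G: (3, 10) + (1, 13). λ = (13 - 10)/(1 - 3) ≡ 3/45 mod 47. 45⁻¹ ≡ 23 (mod 47) since 45·23 = 1035 ≡ 1, so λ ≡ 22.
  x = λ² - 3 - 1 = 484 - 4 ≡ 10; y = λ·(3 - 10) - 10 ≡ 24. → (10, 24)
5G: (10, 24) + (1, 13). λ = (13 - 24)/(1 - 10) ≡ 36/38 mod 47. 38⁻¹ ≡ 26 (mod 47), so λ ≡ 43.
  x = λ² - 10 - 1 = 1849 - 11 ≡ 5; y = λ·(10 - 5) - 24 ≡ 3. → (5, 3)
6G: (5, 3) + (1, 13). λ = (13 - 3)/(1 - 5) ≡ 10/43 mod 47. 43⁻¹ ≡ 35 (mod 47), so λ ≡ 21.
  x = λ² - 5 - 1 = 441 - 6 ≡ 12; y = λ·(5 - 12) - 3 ≡ 38. → (12, 38)
7G: (12, 38) + (1, 13). λ = (13 - 38)/(1 - 12) ≡ 22/36 mod 47. 36⁻¹ ≡ 17 (mod 47) since 36·17 = 612 ≡ 1, so λ ≡ 45.
  x = λ² - 12 - 1 = 2025 - 13 ≡ 38; y = λ·(12 - 38) - 38 ≡ 14. → (38, 14)
8G: (38, 14) + (1, 13). λ = (13 - 14)/(1 - 38) ≡ 46/10 mod 47. 10⁻¹ ≡ 33 (mod 47), so λ ≡ 14.
  x = λ² - 38 - 1 = 196 - 39 ≡ 16; y = λ·(38 - 16) - 14 ≡ 12. → (16, 12)
9G: (16, 12) + (1, 13). λ = (13 - 12)/(1 - 16) ≡ 1/32 mod 47. 32⁻¹ ≡ 25 (mod 47), so λ ≡ 25.
  x = λ² - 16 - 1 = 625 - 17 ≡ 44; y = λ·(16 - 44) - 12 ≡ 40. → (44, 40)

(44, 40)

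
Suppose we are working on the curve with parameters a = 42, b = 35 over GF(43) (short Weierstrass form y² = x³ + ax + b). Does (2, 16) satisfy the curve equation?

y² = 16² ≡ 41; x³ + 42x + 35 = 127 ≡ 41 (mod 43). 41 = 41.

yes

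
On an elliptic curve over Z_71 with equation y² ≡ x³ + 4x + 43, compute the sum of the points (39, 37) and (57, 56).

(0, 16)

(39, 37) + (57, 56). λ = (56 - 37)/(57 - 39) ≡ 19/18 mod 71. 18⁻¹ ≡ 4 (mod 71), so λ ≡ 5.
  x = λ² - 39 - 57 = 25 - 96 ≡ 0; y = λ·(39 - 0) - 37 ≡ 16. → (0, 16)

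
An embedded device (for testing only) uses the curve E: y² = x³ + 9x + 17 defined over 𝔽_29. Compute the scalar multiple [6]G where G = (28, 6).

(25, 2)

Double-and-add on 6 = (110)₂. Start with G = (28, 6) for the leading 1-bit.
double: tangent at (28, 6): λ = (3·28² + 9)/(2·6) ≡ 12/12. 12⁻¹ ≡ 17 (mod 29) since 12·17 = 204 ≡ 1, so λ ≡ 12·17 ≡ 1.
  x = λ² - 28 - 28 = 1 - 56 ≡ 3; y = λ·(28 - 3) - 6 ≡ 19. → (3, 19)
add G: (3, 19) + (28, 6). λ = (6 - 19)/(28 - 3) ≡ 16/25 mod 29. 25⁻¹ ≡ 7 (mod 29) since 25·7 = 175 ≡ 1, so λ ≡ 25.
  x = λ² - 3 - 28 = 625 - 31 ≡ 14; y = λ·(3 - 14) - 19 ≡ 25. → (14, 25)
double: tangent at (14, 25): λ = (3·14² + 9)/(2·25) ≡ 17/21. 21⁻¹ ≡ 18 (mod 29) since 21·18 = 378 ≡ 1, so λ ≡ 17·18 ≡ 16.
  x = λ² - 14 - 14 = 256 - 28 ≡ 25; y = λ·(14 - 25) - 25 ≡ 2. → (25, 2)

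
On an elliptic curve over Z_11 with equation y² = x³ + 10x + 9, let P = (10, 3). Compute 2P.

(7, 9)

tangent at (10, 3): λ = (3·10² + 10)/(2·3) ≡ 2/6. 6⁻¹ ≡ 2 (mod 11), so λ ≡ 2·2 ≡ 4.
  x = λ² - 10 - 10 = 16 - 20 ≡ 7; y = λ·(10 - 7) - 3 ≡ 9. → (7, 9)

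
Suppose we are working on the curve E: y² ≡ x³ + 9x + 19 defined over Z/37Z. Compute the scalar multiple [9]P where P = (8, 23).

Double-and-add on 9 = (1001)₂. Start with P = (8, 23) for the leading 1-bit.
double: tangent at (8, 23): λ = (3·8² + 9)/(2·23) ≡ 16/9. 9⁻¹ ≡ 33 (mod 37) since 9·33 = 297 ≡ 1, so λ ≡ 16·33 ≡ 10.
  x = λ² - 8 - 8 = 100 - 16 ≡ 10; y = λ·(8 - 10) - 23 ≡ 31. → (10, 31)
double: tangent at (10, 31): λ = (3·10² + 9)/(2·31) ≡ 13/25. 25⁻¹ ≡ 3 (mod 37), so λ ≡ 13·3 ≡ 2.
  x = λ² - 10 - 10 = 4 - 20 ≡ 21; y = λ·(10 - 21) - 31 ≡ 21. → (21, 21)
double: tangent at (21, 21): λ = (3·21² + 9)/(2·21) ≡ 0/5. 5⁻¹ ≡ 15 (mod 37), so λ ≡ 0·15 ≡ 0.
  x = λ² - 21 - 21 = 0 - 42 ≡ 32; y = λ·(21 - 32) - 21 ≡ 16. → (32, 16)
add P: (32, 16) + (8, 23). λ = (23 - 16)/(8 - 32) ≡ 7/13 mod 37. 13⁻¹ ≡ 20 (mod 37), so λ ≡ 29.
  x = λ² - 32 - 8 = 841 - 40 ≡ 24; y = λ·(32 - 24) - 16 ≡ 31. → (24, 31)

(24, 31)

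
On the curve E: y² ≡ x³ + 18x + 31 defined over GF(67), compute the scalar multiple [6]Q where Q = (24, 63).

Double-and-add on 6 = (110)₂. Start with Q = (24, 63) for the leading 1-bit.
double: tangent at (24, 63): λ = (3·24² + 18)/(2·63) ≡ 4/59. 59⁻¹ ≡ 25 (mod 67), so λ ≡ 4·25 ≡ 33.
  x = λ² - 24 - 24 = 1089 - 48 ≡ 36; y = λ·(24 - 36) - 63 ≡ 10. → (36, 10)
add Q: (36, 10) + (24, 63). λ = (63 - 10)/(24 - 36) ≡ 53/55 mod 67. 55⁻¹ ≡ 39 (mod 67), so λ ≡ 57.
  x = λ² - 36 - 24 = 3249 - 60 ≡ 40; y = λ·(36 - 40) - 10 ≡ 30. → (40, 30)
double: tangent at (40, 30): λ = (3·40² + 18)/(2·30) ≡ 61/60. 60⁻¹ ≡ 19 (mod 67) since 60·19 = 1140 ≡ 1, so λ ≡ 61·19 ≡ 20.
  x = λ² - 40 - 40 = 400 - 80 ≡ 52; y = λ·(40 - 52) - 30 ≡ 65. → (52, 65)

(52, 65)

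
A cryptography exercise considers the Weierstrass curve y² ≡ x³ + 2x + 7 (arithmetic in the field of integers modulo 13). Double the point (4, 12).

tangent at (4, 12): λ = (3·4² + 2)/(2·12) ≡ 11/11. 11⁻¹ ≡ 6 (mod 13) since 11·6 = 66 ≡ 1, so λ ≡ 11·6 ≡ 1.
  x = λ² - 4 - 4 = 1 - 8 ≡ 6; y = λ·(4 - 6) - 12 ≡ 12. → (6, 12)

(6, 12)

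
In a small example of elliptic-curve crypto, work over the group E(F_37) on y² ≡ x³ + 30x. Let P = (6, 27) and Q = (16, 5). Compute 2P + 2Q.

(21, 30)

First 2P:
Repeated addition: build up to 2P.
2P: tangent at (6, 27): λ = (3·6² + 30)/(2·27) ≡ 27/17. 17⁻¹ ≡ 24 (mod 37) since 17·24 = 408 ≡ 1, so λ ≡ 27·24 ≡ 19.
  x = λ² - 6 - 6 = 361 - 12 ≡ 16; y = λ·(6 - 16) - 27 ≡ 5. → (16, 5)
2P = (16, 5).
Next 2Q:
Repeated addition: build up to 2Q.
2Q: tangent at (16, 5): λ = (3·16² + 30)/(2·5) ≡ 21/10. 10⁻¹ ≡ 26 (mod 37), so λ ≡ 21·26 ≡ 28.
  x = λ² - 16 - 16 = 784 - 32 ≡ 12; y = λ·(16 - 12) - 5 ≡ 33. → (12, 33)
2Q = (12, 33).
Finally 2P + 2Q:
(16, 5) + (12, 33). λ = (33 - 5)/(12 - 16) ≡ 28/33 mod 37. 33⁻¹ ≡ 9 (mod 37), so λ ≡ 30.
  x = λ² - 16 - 12 = 900 - 28 ≡ 21; y = λ·(16 - 21) - 5 ≡ 30. → (21, 30)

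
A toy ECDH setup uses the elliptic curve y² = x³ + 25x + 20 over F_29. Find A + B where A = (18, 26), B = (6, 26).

(5, 3)

(18, 26) + (6, 26). λ = (26 - 26)/(6 - 18) ≡ 0/17 mod 29. 17⁻¹ ≡ 12 (mod 29) since 17·12 = 204 ≡ 1, so λ ≡ 0.
  x = λ² - 18 - 6 = 0 - 24 ≡ 5; y = λ·(18 - 5) - 26 ≡ 3. → (5, 3)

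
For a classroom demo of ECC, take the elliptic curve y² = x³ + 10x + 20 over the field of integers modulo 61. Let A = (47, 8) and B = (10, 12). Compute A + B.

(43, 13)

(47, 8) + (10, 12). λ = (12 - 8)/(10 - 47) ≡ 4/24 mod 61. 24⁻¹ ≡ 28 (mod 61) since 24·28 = 672 ≡ 1, so λ ≡ 51.
  x = λ² - 47 - 10 = 2601 - 57 ≡ 43; y = λ·(47 - 43) - 8 ≡ 13. → (43, 13)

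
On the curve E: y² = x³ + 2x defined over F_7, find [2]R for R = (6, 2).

(4, 4)

tangent at (6, 2): λ = (3·6² + 2)/(2·2) ≡ 5/4. 4⁻¹ ≡ 2 (mod 7), so λ ≡ 5·2 ≡ 3.
  x = λ² - 6 - 6 = 9 - 12 ≡ 4; y = λ·(6 - 4) - 2 ≡ 4. → (4, 4)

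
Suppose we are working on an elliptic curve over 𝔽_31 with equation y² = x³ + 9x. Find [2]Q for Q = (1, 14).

(14, 7)

tangent at (1, 14): λ = (3·1² + 9)/(2·14) ≡ 12/28. 28⁻¹ ≡ 10 (mod 31), so λ ≡ 12·10 ≡ 27.
  x = λ² - 1 - 1 = 729 - 2 ≡ 14; y = λ·(1 - 14) - 14 ≡ 7. → (14, 7)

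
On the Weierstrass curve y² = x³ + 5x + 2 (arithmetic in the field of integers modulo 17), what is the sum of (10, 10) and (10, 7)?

The two points share x = 10 and their y-coordinates satisfy 10 + 7 ≡ 0 (mod 17), so they are inverses. Their sum is O.

O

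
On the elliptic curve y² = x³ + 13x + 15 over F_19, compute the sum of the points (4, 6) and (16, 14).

(10, 9)

(4, 6) + (16, 14). λ = (14 - 6)/(16 - 4) ≡ 8/12 mod 19. 12⁻¹ ≡ 8 (mod 19), so λ ≡ 7.
  x = λ² - 4 - 16 = 49 - 20 ≡ 10; y = λ·(4 - 10) - 6 ≡ 9. → (10, 9)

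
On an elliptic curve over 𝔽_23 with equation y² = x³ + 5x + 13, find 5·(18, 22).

(3, 20)

Write G = (18, 22).
Double-and-add on 5 = (101)₂. Start with G = (18, 22) for the leading 1-bit.
double: tangent at (18, 22): λ = (3·18² + 5)/(2·22) ≡ 11/21. 21⁻¹ ≡ 11 (mod 23) since 21·11 = 231 ≡ 1, so λ ≡ 11·11 ≡ 6.
  x = λ² - 18 - 18 = 36 - 36 ≡ 0; y = λ·(18 - 0) - 22 ≡ 17. → (0, 17)
double: tangent at (0, 17): λ = (3·0² + 5)/(2·17) ≡ 5/11. 11⁻¹ ≡ 21 (mod 23) since 11·21 = 231 ≡ 1, so λ ≡ 5·21 ≡ 13.
  x = λ² - 0 - 0 = 169 - 0 ≡ 8; y = λ·(0 - 8) - 17 ≡ 17. → (8, 17)
add G: (8, 17) + (18, 22). λ = (22 - 17)/(18 - 8) ≡ 5/10 mod 23. 10⁻¹ ≡ 7 (mod 23), so λ ≡ 12.
  x = λ² - 8 - 18 = 144 - 26 ≡ 3; y = λ·(8 - 3) - 17 ≡ 20. → (3, 20)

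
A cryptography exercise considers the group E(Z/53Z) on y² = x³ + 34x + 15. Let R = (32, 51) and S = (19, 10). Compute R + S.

(32, 51) + (19, 10). λ = (10 - 51)/(19 - 32) ≡ 12/40 mod 53. 40⁻¹ ≡ 4 (mod 53) since 40·4 = 160 ≡ 1, so λ ≡ 48.
  x = λ² - 32 - 19 = 2304 - 51 ≡ 27; y = λ·(32 - 27) - 51 ≡ 30. → (27, 30)

(27, 30)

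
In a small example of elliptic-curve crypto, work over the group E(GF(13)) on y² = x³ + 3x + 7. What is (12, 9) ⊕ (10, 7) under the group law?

(12, 9) + (10, 7). λ = (7 - 9)/(10 - 12) ≡ 11/11 mod 13. 11⁻¹ ≡ 6 (mod 13), so λ ≡ 1.
  x = λ² - 12 - 10 = 1 - 22 ≡ 5; y = λ·(12 - 5) - 9 ≡ 11. → (5, 11)

(5, 11)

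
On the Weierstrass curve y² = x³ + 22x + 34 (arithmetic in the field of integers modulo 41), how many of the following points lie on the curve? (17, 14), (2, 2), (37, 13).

(17, 14): 14² ≡ 32, rhs ≡ 32 → on.
(2, 2): 2² ≡ 4, rhs ≡ 4 → on.
(37, 13): 13² ≡ 5, rhs ≡ 5 → on.

3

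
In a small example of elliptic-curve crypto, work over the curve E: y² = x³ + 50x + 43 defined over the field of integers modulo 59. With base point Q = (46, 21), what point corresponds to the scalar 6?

(21, 18)

Repeated addition: build up to 6Q.
2Q: tangent at (46, 21): λ = (3·46² + 50)/(2·21) ≡ 26/42. 42⁻¹ ≡ 52 (mod 59), so λ ≡ 26·52 ≡ 54.
  x = λ² - 46 - 46 = 2916 - 92 ≡ 51; y = λ·(46 - 51) - 21 ≡ 4. → (51, 4)
3Q: (51, 4) + (46, 21). λ = (21 - 4)/(46 - 51) ≡ 17/54 mod 59. 54⁻¹ ≡ 47 (mod 59), so λ ≡ 32.
  x = λ² - 51 - 46 = 1024 - 97 ≡ 42; y = λ·(51 - 42) - 4 ≡ 48. → (42, 48)
4Q: (42, 48) + (46, 21). λ = (21 - 48)/(46 - 42) ≡ 32/4 mod 59. 4⁻¹ ≡ 15 (mod 59) since 4·15 = 60 ≡ 1, so λ ≡ 8.
  x = λ² - 42 - 46 = 64 - 88 ≡ 35; y = λ·(42 - 35) - 48 ≡ 8. → (35, 8)
5Q: (35, 8) + (46, 21). λ = (21 - 8)/(46 - 35) ≡ 13/11 mod 59. 11⁻¹ ≡ 43 (mod 59) since 11·43 = 473 ≡ 1, so λ ≡ 28.
  x = λ² - 35 - 46 = 784 - 81 ≡ 54; y = λ·(35 - 54) - 8 ≡ 50. → (54, 50)
6Q: (54, 50) + (46, 21). λ = (21 - 50)/(46 - 54) ≡ 30/51 mod 59. 51⁻¹ ≡ 22 (mod 59), so λ ≡ 11.
  x = λ² - 54 - 46 = 121 - 100 ≡ 21; y = λ·(54 - 21) - 50 ≡ 18. → (21, 18)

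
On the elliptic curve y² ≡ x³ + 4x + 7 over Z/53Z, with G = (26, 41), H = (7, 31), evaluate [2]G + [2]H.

First 2G:
Repeated addition: build up to 2G.
2G: tangent at (26, 41): λ = (3·26² + 4)/(2·41) ≡ 18/29. 29⁻¹ ≡ 11 (mod 53) since 29·11 = 319 ≡ 1, so λ ≡ 18·11 ≡ 39.
  x = λ² - 26 - 26 = 1521 - 52 ≡ 38; y = λ·(26 - 38) - 41 ≡ 21. → (38, 21)
2G = (38, 21).
Next 2H:
Repeated addition: build up to 2H.
2H: tangent at (7, 31): λ = (3·7² + 4)/(2·31) ≡ 45/9. 9⁻¹ ≡ 6 (mod 53), so λ ≡ 45·6 ≡ 5.
  x = λ² - 7 - 7 = 25 - 14 ≡ 11; y = λ·(7 - 11) - 31 ≡ 2. → (11, 2)
2H = (11, 2).
Finally 2G + 2H:
(38, 21) + (11, 2). λ = (2 - 21)/(11 - 38) ≡ 34/26 mod 53. 26⁻¹ ≡ 51 (mod 53), so λ ≡ 38.
  x = λ² - 38 - 11 = 1444 - 49 ≡ 17; y = λ·(38 - 17) - 21 ≡ 35. → (17, 35)

(17, 35)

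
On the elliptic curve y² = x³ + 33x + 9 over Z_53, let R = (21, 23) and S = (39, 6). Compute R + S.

(50, 25)

(21, 23) + (39, 6). λ = (6 - 23)/(39 - 21) ≡ 36/18 mod 53. 18⁻¹ ≡ 3 (mod 53), so λ ≡ 2.
  x = λ² - 21 - 39 = 4 - 60 ≡ 50; y = λ·(21 - 50) - 23 ≡ 25. → (50, 25)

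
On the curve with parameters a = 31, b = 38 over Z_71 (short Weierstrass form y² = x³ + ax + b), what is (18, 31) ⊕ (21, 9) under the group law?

(18, 31) + (21, 9). λ = (9 - 31)/(21 - 18) ≡ 49/3 mod 71. 3⁻¹ ≡ 24 (mod 71), so λ ≡ 40.
  x = λ² - 18 - 21 = 1600 - 39 ≡ 70; y = λ·(18 - 70) - 31 ≡ 19. → (70, 19)

(70, 19)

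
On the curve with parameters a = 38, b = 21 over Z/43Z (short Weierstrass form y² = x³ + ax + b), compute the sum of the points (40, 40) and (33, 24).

(27, 2)

(40, 40) + (33, 24). λ = (24 - 40)/(33 - 40) ≡ 27/36 mod 43. 36⁻¹ ≡ 6 (mod 43), so λ ≡ 33.
  x = λ² - 40 - 33 = 1089 - 73 ≡ 27; y = λ·(40 - 27) - 40 ≡ 2. → (27, 2)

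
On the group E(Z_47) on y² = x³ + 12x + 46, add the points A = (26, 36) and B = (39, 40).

(43, 13)

(26, 36) + (39, 40). λ = (40 - 36)/(39 - 26) ≡ 4/13 mod 47. 13⁻¹ ≡ 29 (mod 47), so λ ≡ 22.
  x = λ² - 26 - 39 = 484 - 65 ≡ 43; y = λ·(26 - 43) - 36 ≡ 13. → (43, 13)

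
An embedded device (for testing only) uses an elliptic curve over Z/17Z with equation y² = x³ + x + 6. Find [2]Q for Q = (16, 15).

tangent at (16, 15): λ = (3·16² + 1)/(2·15) ≡ 4/13. 13⁻¹ ≡ 4 (mod 17), so λ ≡ 4·4 ≡ 16.
  x = λ² - 16 - 16 = 256 - 32 ≡ 3; y = λ·(16 - 3) - 15 ≡ 6. → (3, 6)

(3, 6)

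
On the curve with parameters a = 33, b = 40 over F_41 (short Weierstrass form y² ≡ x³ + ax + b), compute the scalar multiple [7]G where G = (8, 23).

Double-and-add on 7 = (111)₂. Start with G = (8, 23) for the leading 1-bit.
double: tangent at (8, 23): λ = (3·8² + 33)/(2·23) ≡ 20/5. 5⁻¹ ≡ 33 (mod 41), so λ ≡ 20·33 ≡ 4.
  x = λ² - 8 - 8 = 16 - 16 ≡ 0; y = λ·(8 - 0) - 23 ≡ 9. → (0, 9)
add G: (0, 9) + (8, 23). λ = (23 - 9)/(8 - 0) ≡ 14/8 mod 41. 8⁻¹ ≡ 36 (mod 41), so λ ≡ 12.
  x = λ² - 0 - 8 = 144 - 8 ≡ 13; y = λ·(0 - 13) - 9 ≡ 40. → (13, 40)
double: tangent at (13, 40): λ = (3·13² + 33)/(2·40) ≡ 7/39. 39⁻¹ ≡ 20 (mod 41), so λ ≡ 7·20 ≡ 17.
  x = λ² - 13 - 13 = 289 - 26 ≡ 17; y = λ·(13 - 17) - 40 ≡ 15. → (17, 15)
add G: (17, 15) + (8, 23). λ = (23 - 15)/(8 - 17) ≡ 8/32 mod 41. 32⁻¹ ≡ 9 (mod 41), so λ ≡ 31.
  x = λ² - 17 - 8 = 961 - 25 ≡ 34; y = λ·(17 - 34) - 15 ≡ 32. → (34, 32)

(34, 32)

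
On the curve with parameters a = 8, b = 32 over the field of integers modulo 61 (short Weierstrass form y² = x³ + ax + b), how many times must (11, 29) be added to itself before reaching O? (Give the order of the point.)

2P: tangent at (11, 29): λ = (3·11² + 8)/(2·29) ≡ 5/58. 58⁻¹ ≡ 20 (mod 61), so λ ≡ 5·20 ≡ 39.
  x = λ² - 11 - 11 = 1521 - 22 ≡ 35; y = λ·(11 - 35) - 29 ≡ 11. → (35, 11)
3P: (35, 11) + (11, 29). λ = (29 - 11)/(11 - 35) ≡ 18/37 mod 61. 37⁻¹ ≡ 33 (mod 61), so λ ≡ 45.
  x = λ² - 35 - 11 = 2025 - 46 ≡ 27; y = λ·(35 - 27) - 11 ≡ 44. → (27, 44)
4P: (27, 44) + (11, 29). λ = (29 - 44)/(11 - 27) ≡ 46/45 mod 61. 45⁻¹ ≡ 19 (mod 61) since 45·19 = 855 ≡ 1, so λ ≡ 20.
  x = λ² - 27 - 11 = 400 - 38 ≡ 57; y = λ·(27 - 57) - 44 ≡ 27. → (57, 27)
5P: (57, 27) + (11, 29). λ = (29 - 27)/(11 - 57) ≡ 2/15 mod 61. 15⁻¹ ≡ 57 (mod 61), so λ ≡ 53.
  x = λ² - 57 - 11 = 2809 - 68 ≡ 57; y = λ·(57 - 57) - 27 ≡ 34. → (57, 34)
6P: (57, 34) + (11, 29). λ = (29 - 34)/(11 - 57) ≡ 56/15 mod 61. 15⁻¹ ≡ 57 (mod 61) since 15·57 = 855 ≡ 1, so λ ≡ 20.
  x = λ² - 57 - 11 = 400 - 68 ≡ 27; y = λ·(57 - 27) - 34 ≡ 17. → (27, 17)
7P: (27, 17) + (11, 29). λ = (29 - 17)/(11 - 27) ≡ 12/45 mod 61. 45⁻¹ ≡ 19 (mod 61) since 45·19 = 855 ≡ 1, so λ ≡ 45.
  x = λ² - 27 - 11 = 2025 - 38 ≡ 35; y = λ·(27 - 35) - 17 ≡ 50. → (35, 50)
8P: (35, 50) + (11, 29). λ = (29 - 50)/(11 - 35) ≡ 40/37 mod 61. 37⁻¹ ≡ 33 (mod 61) since 37·33 = 1221 ≡ 1, so λ ≡ 39.
  x = λ² - 35 - 11 = 1521 - 46 ≡ 11; y = λ·(35 - 11) - 50 ≡ 32. → (11, 32)
9P: (11, 32) + (11, 29): same x and y₁ ≡ -y₂, so the sum is O.
9P = O, so the order is 9.

9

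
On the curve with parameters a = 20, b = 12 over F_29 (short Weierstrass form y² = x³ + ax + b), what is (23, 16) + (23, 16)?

tangent at (23, 16): λ = (3·23² + 20)/(2·16) ≡ 12/3. 3⁻¹ ≡ 10 (mod 29), so λ ≡ 12·10 ≡ 4.
  x = λ² - 23 - 23 = 16 - 46 ≡ 28; y = λ·(23 - 28) - 16 ≡ 22. → (28, 22)

(28, 22)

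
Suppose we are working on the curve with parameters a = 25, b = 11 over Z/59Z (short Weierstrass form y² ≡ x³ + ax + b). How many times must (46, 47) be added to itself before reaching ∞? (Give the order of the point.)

10

2P: tangent at (46, 47): λ = (3·46² + 25)/(2·47) ≡ 1/35. 35⁻¹ ≡ 27 (mod 59), so λ ≡ 1·27 ≡ 27.
  x = λ² - 46 - 46 = 729 - 92 ≡ 47; y = λ·(46 - 47) - 47 ≡ 44. → (47, 44)
3P: (47, 44) + (46, 47). λ = (47 - 44)/(46 - 47) ≡ 3/58 mod 59. 58⁻¹ ≡ 58 (mod 59), so λ ≡ 56.
  x = λ² - 47 - 46 = 3136 - 93 ≡ 34; y = λ·(47 - 34) - 44 ≡ 35. → (34, 35)
4P: (34, 35) + (46, 47). λ = (47 - 35)/(46 - 34) ≡ 12/12 mod 59. 12⁻¹ ≡ 5 (mod 59) since 12·5 = 60 ≡ 1, so λ ≡ 1.
  x = λ² - 34 - 46 = 1 - 80 ≡ 39; y = λ·(34 - 39) - 35 ≡ 19. → (39, 19)
5P: (39, 19) + (46, 47). λ = (47 - 19)/(46 - 39) ≡ 28/7 mod 59. 7⁻¹ ≡ 17 (mod 59) since 7·17 = 119 ≡ 1, so λ ≡ 4.
  x = λ² - 39 - 46 = 16 - 85 ≡ 49; y = λ·(39 - 49) - 19 ≡ 0. → (49, 0)
6P: (49, 0) + (46, 47). λ = (47 - 0)/(46 - 49) ≡ 47/56 mod 59. 56⁻¹ ≡ 39 (mod 59) since 56·39 = 2184 ≡ 1, so λ ≡ 4.
  x = λ² - 49 - 46 = 16 - 95 ≡ 39; y = λ·(49 - 39) - 0 ≡ 40. → (39, 40)
7P: (39, 40) + (46, 47). λ = (47 - 40)/(46 - 39) ≡ 7/7 mod 59. 7⁻¹ ≡ 17 (mod 59), so λ ≡ 1.
  x = λ² - 39 - 46 = 1 - 85 ≡ 34; y = λ·(39 - 34) - 40 ≡ 24. → (34, 24)
8P: (34, 24) + (46, 47). λ = (47 - 24)/(46 - 34) ≡ 23/12 mod 59. 12⁻¹ ≡ 5 (mod 59), so λ ≡ 56.
  x = λ² - 34 - 46 = 3136 - 80 ≡ 47; y = λ·(34 - 47) - 24 ≡ 15. → (47, 15)
9P: (47, 15) + (46, 47). λ = (47 - 15)/(46 - 47) ≡ 32/58 mod 59. 58⁻¹ ≡ 58 (mod 59), so λ ≡ 27.
  x = λ² - 47 - 46 = 729 - 93 ≡ 46; y = λ·(47 - 46) - 15 ≡ 12. → (46, 12)
10P: (46, 12) + (46, 47): same x and y₁ ≡ -y₂, so the sum is ∞.
10P = ∞, so the order is 10.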